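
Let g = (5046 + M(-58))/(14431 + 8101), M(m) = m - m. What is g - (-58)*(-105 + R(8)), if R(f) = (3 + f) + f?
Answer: -56192285/11266 ≈ -4987.8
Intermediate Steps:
M(m) = 0
R(f) = 3 + 2*f
g = 2523/11266 (g = (5046 + 0)/(14431 + 8101) = 5046/22532 = 5046*(1/22532) = 2523/11266 ≈ 0.22395)
g - (-58)*(-105 + R(8)) = 2523/11266 - (-58)*(-105 + (3 + 2*8)) = 2523/11266 - (-58)*(-105 + (3 + 16)) = 2523/11266 - (-58)*(-105 + 19) = 2523/11266 - (-58)*(-86) = 2523/11266 - 1*4988 = 2523/11266 - 4988 = -56192285/11266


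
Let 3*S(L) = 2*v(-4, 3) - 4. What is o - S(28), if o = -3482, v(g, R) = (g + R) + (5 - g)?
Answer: -3486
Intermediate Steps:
v(g, R) = 5 + R (v(g, R) = (R + g) + (5 - g) = 5 + R)
S(L) = 4 (S(L) = (2*(5 + 3) - 4)/3 = (2*8 - 4)/3 = (16 - 4)/3 = (⅓)*12 = 4)
o - S(28) = -3482 - 1*4 = -3482 - 4 = -3486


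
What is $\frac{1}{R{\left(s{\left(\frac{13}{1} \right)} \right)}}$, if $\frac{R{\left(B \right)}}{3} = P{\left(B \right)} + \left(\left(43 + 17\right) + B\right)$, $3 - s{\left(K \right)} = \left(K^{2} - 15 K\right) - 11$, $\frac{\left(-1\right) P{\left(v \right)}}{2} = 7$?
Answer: $\frac{1}{258} \approx 0.003876$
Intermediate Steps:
$P{\left(v \right)} = -14$ ($P{\left(v \right)} = \left(-2\right) 7 = -14$)
$s{\left(K \right)} = 14 - K^{2} + 15 K$ ($s{\left(K \right)} = 3 - \left(\left(K^{2} - 15 K\right) - 11\right) = 3 - \left(-11 + K^{2} - 15 K\right) = 3 + \left(11 - K^{2} + 15 K\right) = 14 - K^{2} + 15 K$)
$R{\left(B \right)} = 138 + 3 B$ ($R{\left(B \right)} = 3 \left(-14 + \left(\left(43 + 17\right) + B\right)\right) = 3 \left(-14 + \left(60 + B\right)\right) = 3 \left(46 + B\right) = 138 + 3 B$)
$\frac{1}{R{\left(s{\left(\frac{13}{1} \right)} \right)}} = \frac{1}{138 + 3 \left(14 - \left(\frac{13}{1}\right)^{2} + 15 \cdot \frac{13}{1}\right)} = \frac{1}{138 + 3 \left(14 - \left(13 \cdot 1\right)^{2} + 15 \cdot 13 \cdot 1\right)} = \frac{1}{138 + 3 \left(14 - 13^{2} + 15 \cdot 13\right)} = \frac{1}{138 + 3 \left(14 - 169 + 195\right)} = \frac{1}{138 + 3 \cdot 40} = \frac{1}{138 + 120} = \frac{1}{258}$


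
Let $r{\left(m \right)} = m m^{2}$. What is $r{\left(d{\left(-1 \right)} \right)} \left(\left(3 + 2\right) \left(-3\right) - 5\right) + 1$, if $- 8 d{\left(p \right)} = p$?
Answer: $\frac{123}{128} \approx 0.96094$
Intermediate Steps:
$d{\left(p \right)} = - \frac{p}{8}$
$r{\left(m \right)} = m^{3}$
$r{\left(d{\left(-1 \right)} \right)} \left(\left(3 + 2\right) \left(-3\right) - 5\right) + 1 = \left(\left(- \frac{1}{8}\right) \left(-1\right)\right)^{3} \left(\left(3 + 2\right) \left(-3\right) - 5\right) + 1 = \frac{5 \left(-3\right) - 5}{512} + 1 = \frac{-15 - 5}{512} + 1 = \frac{1}{512} \left(-20\right) + 1 = - \frac{5}{128} + 1 = \frac{123}{128}$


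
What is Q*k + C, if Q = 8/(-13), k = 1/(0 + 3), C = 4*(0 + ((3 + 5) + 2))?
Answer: 1552/39 ≈ 39.795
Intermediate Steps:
C = 40 (C = 4*(0 + (8 + 2)) = 4*(0 + 10) = 4*10 = 40)
k = ⅓ (k = 1/3 = ⅓ ≈ 0.33333)
Q = -8/13 (Q = 8*(-1/13) = -8/13 ≈ -0.61539)
Q*k + C = -8/13*⅓ + 40 = -8/39 + 40 = 1552/39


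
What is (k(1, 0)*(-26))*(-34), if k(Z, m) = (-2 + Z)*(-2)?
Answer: 1768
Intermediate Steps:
k(Z, m) = 4 - 2*Z
(k(1, 0)*(-26))*(-34) = ((4 - 2*1)*(-26))*(-34) = ((4 - 2)*(-26))*(-34) = (2*(-26))*(-34) = -52*(-34) = 1768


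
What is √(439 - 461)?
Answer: I*√22 ≈ 4.6904*I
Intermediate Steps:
√(439 - 461) = √(-22) = I*√22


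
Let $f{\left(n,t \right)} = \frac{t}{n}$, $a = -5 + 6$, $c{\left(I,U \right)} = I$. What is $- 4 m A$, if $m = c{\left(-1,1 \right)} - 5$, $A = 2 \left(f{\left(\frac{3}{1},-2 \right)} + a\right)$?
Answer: $16$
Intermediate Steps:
$a = 1$
$A = \frac{2}{3}$ ($A = 2 \left(- \frac{2}{3 \cdot 1^{-1}} + 1\right) = 2 \left(- \frac{2}{3 \cdot 1} + 1\right) = 2 \left(- \frac{2}{3} + 1\right) = 2 \cdot \frac{1}{3} = \frac{2}{3} \approx 0.66667$)
$m = -6$ ($m = -1 - 5 = -6$)
$- 4 m A = \left(-4\right) \left(-6\right) \frac{2}{3} = 24 \cdot \frac{2}{3} = 16$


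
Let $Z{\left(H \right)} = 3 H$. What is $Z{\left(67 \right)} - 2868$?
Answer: $-2667$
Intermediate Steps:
$Z{\left(67 \right)} - 2868 = 3 \cdot 67 - 2868 = 201 - 2868 = -2667$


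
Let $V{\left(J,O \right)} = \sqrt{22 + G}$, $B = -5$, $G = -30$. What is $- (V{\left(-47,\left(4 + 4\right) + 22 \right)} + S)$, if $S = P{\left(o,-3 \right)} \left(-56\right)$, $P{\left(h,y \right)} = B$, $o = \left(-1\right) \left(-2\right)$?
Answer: $-280 - 2 i \sqrt{2} \approx -280.0 - 2.8284 i$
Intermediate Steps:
$o = 2$
$V{\left(J,O \right)} = 2 i \sqrt{2}$ ($V{\left(J,O \right)} = \sqrt{22 - 30} = \sqrt{-8} = 2 i \sqrt{2}$)
$P{\left(h,y \right)} = -5$
$S = 280$ ($S = \left(-5\right) \left(-56\right) = 280$)
$- (V{\left(-47,\left(4 + 4\right) + 22 \right)} + S) = - (2 i \sqrt{2} + 280) = - (280 + 2 i \sqrt{2}) = -280 - 2 i \sqrt{2}$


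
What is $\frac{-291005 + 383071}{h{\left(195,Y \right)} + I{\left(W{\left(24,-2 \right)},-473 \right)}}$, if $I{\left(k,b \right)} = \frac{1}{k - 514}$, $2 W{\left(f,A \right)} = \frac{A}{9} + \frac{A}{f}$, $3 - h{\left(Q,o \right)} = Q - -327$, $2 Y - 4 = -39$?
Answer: $- \frac{3408191254}{19212933} \approx -177.39$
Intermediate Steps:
$Y = - \frac{35}{2}$ ($Y = 2 + \frac{1}{2} \left(-39\right) = 2 - \frac{39}{2} = - \frac{35}{2} \approx -17.5$)
$h{\left(Q,o \right)} = -324 - Q$ ($h{\left(Q,o \right)} = 3 - \left(Q - -327\right) = 3 - \left(Q + 327\right) = 3 - \left(327 + Q\right) = -324 - Q$)
$W{\left(f,A \right)} = \frac{A}{18} + \frac{A}{2 f}$ ($W{\left(f,A \right)} = \frac{\frac{A}{9} + \frac{A}{f}}{2} = \frac{A}{18} + \frac{A}{2 f}$)
$I{\left(k,b \right)} = \frac{1}{-514 + k}$
$\frac{-291005 + 383071}{h{\left(195,Y \right)} + I{\left(W{\left(24,-2 \right)},-473 \right)}} = \frac{-291005 + 383071}{\left(-324 - 195\right) + \frac{1}{-514 + \frac{1}{18} \left(-2\right) \frac{1}{24} \left(9 + 24\right)}} = \frac{92066}{\left(-324 - 195\right) + \frac{1}{-514 + \frac{1}{18} \left(-2\right) \frac{1}{24} \cdot 33}} = \frac{92066}{-519 + \frac{1}{-514 - \frac{11}{72}}} = \frac{92066}{-519 + \frac{1}{- \frac{37019}{72}}} = \frac{92066}{-519 - \frac{72}{37019}} = \frac{92066}{- \frac{19212933}{37019}} = 92066 \left(- \frac{37019}{19212933}\right) = - \frac{3408191254}{19212933}$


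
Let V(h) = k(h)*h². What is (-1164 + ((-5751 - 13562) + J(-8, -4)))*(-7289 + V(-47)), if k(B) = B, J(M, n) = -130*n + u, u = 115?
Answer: 2204684304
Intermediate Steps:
J(M, n) = 115 - 130*n (J(M, n) = -130*n + 115 = 115 - 130*n)
V(h) = h³ (V(h) = h*h² = h³)
(-1164 + ((-5751 - 13562) + J(-8, -4)))*(-7289 + V(-47)) = (-1164 + ((-5751 - 13562) + (115 - 130*(-4))))*(-7289 + (-47)³) = (-1164 + (-19313 + (115 + 520)))*(-7289 - 103823) = (-1164 + (-19313 + 635))*(-111112) = (-1164 - 18678)*(-111112) = -19842*(-111112) = 2204684304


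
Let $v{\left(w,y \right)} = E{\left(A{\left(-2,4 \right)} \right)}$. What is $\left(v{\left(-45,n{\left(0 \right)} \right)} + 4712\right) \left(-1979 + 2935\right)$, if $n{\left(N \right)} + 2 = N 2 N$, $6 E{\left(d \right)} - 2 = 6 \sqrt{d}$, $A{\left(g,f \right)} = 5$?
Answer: $\frac{13514972}{3} + 956 \sqrt{5} \approx 4.5071 \cdot 10^{6}$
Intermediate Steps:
$E{\left(d \right)} = \frac{1}{3} + \sqrt{d}$ ($E{\left(d \right)} = \frac{1}{3} + \frac{6 \sqrt{d}}{6} = \frac{1}{3} + \sqrt{d}$)
$n{\left(N \right)} = -2 + 2 N^{2}$ ($n{\left(N \right)} = -2 + N 2 N = -2 + 2 N N = -2 + 2 N^{2}$)
$v{\left(w,y \right)} = \frac{1}{3} + \sqrt{5}$
$\left(v{\left(-45,n{\left(0 \right)} \right)} + 4712\right) \left(-1979 + 2935\right) = \left(\left(\frac{1}{3} + \sqrt{5}\right) + 4712\right) \left(-1979 + 2935\right) = \left(\frac{14137}{3} + \sqrt{5}\right) 956 = \frac{13514972}{3} + 956 \sqrt{5}$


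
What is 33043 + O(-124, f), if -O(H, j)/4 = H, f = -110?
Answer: 33539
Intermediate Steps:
O(H, j) = -4*H
33043 + O(-124, f) = 33043 - 4*(-124) = 33043 + 496 = 33539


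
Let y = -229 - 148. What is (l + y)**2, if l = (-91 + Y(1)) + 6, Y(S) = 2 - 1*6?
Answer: 217156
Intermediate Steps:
Y(S) = -4 (Y(S) = 2 - 6 = -4)
y = -377
l = -89 (l = (-91 - 4) + 6 = -95 + 6 = -89)
(l + y)**2 = (-89 - 377)**2 = (-466)**2 = 217156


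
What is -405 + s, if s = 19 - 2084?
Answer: -2470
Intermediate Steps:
s = -2065
-405 + s = -405 - 2065 = -2470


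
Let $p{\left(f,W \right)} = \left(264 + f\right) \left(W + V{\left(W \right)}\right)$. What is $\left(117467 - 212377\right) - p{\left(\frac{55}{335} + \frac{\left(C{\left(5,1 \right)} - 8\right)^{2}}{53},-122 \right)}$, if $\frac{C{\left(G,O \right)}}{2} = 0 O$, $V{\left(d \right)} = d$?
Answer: $- \frac{107095670}{3551} \approx -30159.0$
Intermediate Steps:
$C{\left(G,O \right)} = 0$ ($C{\left(G,O \right)} = 2 \cdot 0 O = 2 \cdot 0 = 0$)
$p{\left(f,W \right)} = 2 W \left(264 + f\right)$ ($p{\left(f,W \right)} = \left(264 + f\right) \left(W + W\right) = \left(264 + f\right) 2 W = 2 W \left(264 + f\right)$)
$\left(117467 - 212377\right) - p{\left(\frac{55}{335} + \frac{\left(C{\left(5,1 \right)} - 8\right)^{2}}{53},-122 \right)} = \left(117467 - 212377\right) - 2 \left(-122\right) \left(264 + \left(\frac{55}{335} + \frac{\left(0 - 8\right)^{2}}{53}\right)\right) = \left(117467 - 212377\right) - 2 \left(-122\right) \left(264 + \left(55 \cdot \frac{1}{335} + \left(-8\right)^{2} \cdot \frac{1}{53}\right)\right) = -94910 - 2 \left(-122\right) \left(264 + \left(\frac{11}{67} + 64 \cdot \frac{1}{53}\right)\right) = -94910 - 2 \left(-122\right) \left(264 + \left(\frac{11}{67} + \frac{64}{53}\right)\right) = -94910 - 2 \left(-122\right) \left(264 + \frac{4871}{3551}\right) = -94910 - 2 \left(-122\right) \frac{942335}{3551} = -94910 - - \frac{229929740}{3551} = -94910 + \frac{229929740}{3551} = - \frac{107095670}{3551}$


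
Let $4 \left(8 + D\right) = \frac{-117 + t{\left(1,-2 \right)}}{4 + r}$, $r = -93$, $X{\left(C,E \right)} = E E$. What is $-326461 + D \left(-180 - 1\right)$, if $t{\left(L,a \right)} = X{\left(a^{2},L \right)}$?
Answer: $- \frac{28931406}{89} \approx -3.2507 \cdot 10^{5}$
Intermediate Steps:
$X{\left(C,E \right)} = E^{2}$
$t{\left(L,a \right)} = L^{2}$
$D = - \frac{683}{89}$ ($D = -8 + \frac{\left(-117 + 1^{2}\right) \frac{1}{4 - 93}}{4} = -8 + \frac{\left(-117 + 1\right) \frac{1}{-89}}{4} = -8 + \frac{\left(-116\right) \left(- \frac{1}{89}\right)}{4} = -8 + \frac{1}{4} \cdot \frac{116}{89} = -8 + \frac{29}{89} = - \frac{683}{89} \approx -7.6742$)
$-326461 + D \left(-180 - 1\right) = -326461 - \frac{683 \left(-180 - 1\right)}{89} = -326461 - - \frac{123623}{89} = -326461 + \frac{123623}{89} = - \frac{28931406}{89}$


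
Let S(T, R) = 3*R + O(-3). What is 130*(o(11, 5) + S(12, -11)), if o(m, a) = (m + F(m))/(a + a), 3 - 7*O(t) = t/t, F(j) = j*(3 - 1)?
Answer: -26767/7 ≈ -3823.9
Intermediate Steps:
F(j) = 2*j (F(j) = j*2 = 2*j)
O(t) = 2/7 (O(t) = 3/7 - t/(7*t) = 3/7 - ⅐*1 = 3/7 - ⅐ = 2/7)
o(m, a) = 3*m/(2*a) (o(m, a) = (m + 2*m)/(a + a) = (3*m)/((2*a)) = (3*m)*(1/(2*a)) = 3*m/(2*a))
S(T, R) = 2/7 + 3*R (S(T, R) = 3*R + 2/7 = 2/7 + 3*R)
130*(o(11, 5) + S(12, -11)) = 130*((3/2)*11/5 + (2/7 + 3*(-11))) = 130*((3/2)*11*(⅕) + (2/7 - 33)) = 130*(33/10 - 229/7) = 130*(-2059/70) = -26767/7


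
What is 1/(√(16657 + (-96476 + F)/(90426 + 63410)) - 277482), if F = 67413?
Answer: -14228906984/3948264713595225 - 2*√10949778074639/3948264713595225 ≈ -3.6055e-6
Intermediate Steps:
1/(√(16657 + (-96476 + F)/(90426 + 63410)) - 277482) = 1/(√(16657 + (-96476 + 67413)/(90426 + 63410)) - 277482) = 1/(√(16657 - 29063/153836) - 277482) = 1/(√(2562417189/153836) - 277482) = 1/(3*√10949778074639/76918 - 277482) = 1/(-277482 + 3*√10949778074639/76918)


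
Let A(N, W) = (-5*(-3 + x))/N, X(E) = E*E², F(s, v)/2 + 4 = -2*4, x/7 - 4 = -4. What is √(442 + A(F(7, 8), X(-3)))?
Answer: √7062/4 ≈ 21.009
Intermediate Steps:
x = 0 (x = 28 + 7*(-4) = 28 - 28 = 0)
F(s, v) = -24 (F(s, v) = -8 + 2*(-2*4) = -8 + 2*(-8) = -8 - 16 = -24)
X(E) = E³
A(N, W) = 15/N (A(N, W) = (-5*(-3 + 0))/N = (-5*(-3))/N = 15/N)
√(442 + A(F(7, 8), X(-3))) = √(442 + 15/(-24)) = √(442 + 15*(-1/24)) = √(442 - 5/8) = √(3531/8) = √7062/4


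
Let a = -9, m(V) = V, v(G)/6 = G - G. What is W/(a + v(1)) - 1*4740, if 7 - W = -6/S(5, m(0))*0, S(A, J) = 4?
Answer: -42667/9 ≈ -4740.8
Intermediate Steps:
v(G) = 0 (v(G) = 6*(G - G) = 6*0 = 0)
W = 7 (W = 7 - (-6/4)*0 = 7 - (-2*¾)*0 = 7 - (-3)*0/2 = 7 - 1*0 = 7 + 0 = 7)
W/(a + v(1)) - 1*4740 = 7/(-9 + 0) - 1*4740 = 7/(-9) - 4740 = -⅑*7 - 4740 = -7/9 - 4740 = -42667/9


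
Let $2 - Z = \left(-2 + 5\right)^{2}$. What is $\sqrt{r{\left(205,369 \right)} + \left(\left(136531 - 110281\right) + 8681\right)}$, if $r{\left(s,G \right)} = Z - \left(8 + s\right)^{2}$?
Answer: $i \sqrt{10445} \approx 102.2 i$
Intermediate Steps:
$Z = -7$ ($Z = 2 - \left(-2 + 5\right)^{2} = 2 - 3^{2} = 2 - 9 = -7$)
$r{\left(s,G \right)} = -7 - \left(8 + s\right)^{2}$
$\sqrt{r{\left(205,369 \right)} + \left(\left(136531 - 110281\right) + 8681\right)} = \sqrt{\left(-7 - \left(8 + 205\right)^{2}\right) + \left(\left(136531 - 110281\right) + 8681\right)} = \sqrt{\left(-7 - 213^{2}\right) + \left(26250 + 8681\right)} = \sqrt{\left(-7 - 45369\right) + 34931} = \sqrt{-45376 + 34931} = \sqrt{-10445} = i \sqrt{10445}$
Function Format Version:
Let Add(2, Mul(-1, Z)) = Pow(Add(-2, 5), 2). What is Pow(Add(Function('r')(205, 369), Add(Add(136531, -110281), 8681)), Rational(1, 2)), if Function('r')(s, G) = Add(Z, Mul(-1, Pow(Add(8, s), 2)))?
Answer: Mul(I, Pow(10445, Rational(1, 2))) ≈ Mul(102.20, I)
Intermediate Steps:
Z = -7 (Z = Add(2, Mul(-1, Pow(Add(-2, 5), 2))) = Add(2, Mul(-1, Pow(3, 2))) = Add(2, Mul(-1, 9)) = Add(2, -9) = -7)
Function('r')(s, G) = Add(-7, Mul(-1, Pow(Add(8, s), 2)))
Pow(Add(Function('r')(205, 369), Add(Add(136531, -110281), 8681)), Rational(1, 2)) = Pow(Add(Add(-7, Mul(-1, Pow(Add(8, 205), 2))), Add(Add(136531, -110281), 8681)), Rational(1, 2)) = Pow(Add(Add(-7, Mul(-1, Pow(213, 2))), Add(26250, 8681)), Rational(1, 2)) = Pow(Add(Add(-7, Mul(-1, 45369)), 34931), Rational(1, 2)) = Pow(Add(Add(-7, -45369), 34931), Rational(1, 2)) = Pow(Add(-45376, 34931), Rational(1, 2)) = Pow(-10445, Rational(1, 2)) = Mul(I, Pow(10445, Rational(1, 2)))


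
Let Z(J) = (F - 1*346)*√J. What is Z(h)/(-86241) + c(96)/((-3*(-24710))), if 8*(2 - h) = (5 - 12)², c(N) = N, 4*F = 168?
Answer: 16/12355 + 4*I*√66/4539 ≈ 0.001295 + 0.0071593*I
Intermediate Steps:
F = 42 (F = (¼)*168 = 42)
h = -33/8 (h = 2 - (5 - 12)²/8 = 2 - ⅛*(-7)² = 2 - ⅛*49 = 2 - 49/8 = -33/8 ≈ -4.1250)
Z(J) = -304*√J (Z(J) = (42 - 1*346)*√J = (42 - 346)*√J = -304*√J)
Z(h)/(-86241) + c(96)/((-3*(-24710))) = -76*I*√66/(-86241) + 96/((-3*(-24710))) = -76*I*√66*(-1/86241) + 96/74130 = -76*I*√66*(-1/86241) + 96*(1/74130) = 4*I*√66/4539 + 16/12355 = 16/12355 + 4*I*√66/4539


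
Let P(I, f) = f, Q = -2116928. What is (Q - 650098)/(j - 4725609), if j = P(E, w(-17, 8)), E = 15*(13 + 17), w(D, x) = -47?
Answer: 1383513/2362828 ≈ 0.58553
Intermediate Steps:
E = 450 (E = 15*30 = 450)
j = -47
(Q - 650098)/(j - 4725609) = (-2116928 - 650098)/(-47 - 4725609) = -2767026/(-4725656) = -2767026*(-1/4725656) = 1383513/2362828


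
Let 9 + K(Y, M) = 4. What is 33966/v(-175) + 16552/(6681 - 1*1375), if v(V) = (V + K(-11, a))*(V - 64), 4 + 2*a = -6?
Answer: 24785851/6340670 ≈ 3.9090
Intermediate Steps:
a = -5 (a = -2 + (½)*(-6) = -2 - 3 = -5)
K(Y, M) = -5 (K(Y, M) = -9 + 4 = -5)
v(V) = (-64 + V)*(-5 + V) (v(V) = (V - 5)*(V - 64) = (-5 + V)*(-64 + V) = (-64 + V)*(-5 + V))
33966/v(-175) + 16552/(6681 - 1*1375) = 33966/(320 + (-175)² - 69*(-175)) + 16552/(6681 - 1*1375) = 33966/(320 + 30625 + 12075) + 16552/(6681 - 1375) = 33966/43020 + 16552/5306 = 33966*(1/43020) + 16552*(1/5306) = 1887/2390 + 8276/2653 = 24785851/6340670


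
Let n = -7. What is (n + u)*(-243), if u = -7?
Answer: 3402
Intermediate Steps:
(n + u)*(-243) = (-7 - 7)*(-243) = -14*(-243) = 3402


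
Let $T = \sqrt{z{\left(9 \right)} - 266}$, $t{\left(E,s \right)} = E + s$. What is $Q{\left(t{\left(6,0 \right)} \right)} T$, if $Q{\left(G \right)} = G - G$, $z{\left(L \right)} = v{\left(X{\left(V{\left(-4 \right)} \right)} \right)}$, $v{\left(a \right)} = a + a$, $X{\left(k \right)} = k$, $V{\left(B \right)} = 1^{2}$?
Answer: $0$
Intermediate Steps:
$V{\left(B \right)} = 1$
$v{\left(a \right)} = 2 a$
$z{\left(L \right)} = 2$ ($z{\left(L \right)} = 2 \cdot 1 = 2$)
$Q{\left(G \right)} = 0$
$T = 2 i \sqrt{66}$ ($T = \sqrt{2 - 266} = \sqrt{-264} = 2 i \sqrt{66} \approx 16.248 i$)
$Q{\left(t{\left(6,0 \right)} \right)} T = 0 \cdot 2 i \sqrt{66} = 0$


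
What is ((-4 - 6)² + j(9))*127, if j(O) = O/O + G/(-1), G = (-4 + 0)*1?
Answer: 13335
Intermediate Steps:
G = -4 (G = -4*1 = -4)
j(O) = 5 (j(O) = O/O - 4/(-1) = 1 - 4*(-1) = 1 + 4 = 5)
((-4 - 6)² + j(9))*127 = ((-4 - 6)² + 5)*127 = ((-10)² + 5)*127 = (100 + 5)*127 = 105*127 = 13335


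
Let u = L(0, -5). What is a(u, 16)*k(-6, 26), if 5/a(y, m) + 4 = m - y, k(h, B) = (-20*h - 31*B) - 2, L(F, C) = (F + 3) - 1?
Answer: -344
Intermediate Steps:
L(F, C) = 2 + F (L(F, C) = (3 + F) - 1 = 2 + F)
k(h, B) = -2 - 31*B - 20*h (k(h, B) = (-31*B - 20*h) - 2 = -2 - 31*B - 20*h)
u = 2 (u = 2 + 0 = 2)
a(y, m) = 5/(-4 + m - y) (a(y, m) = 5/(-4 + (m - y)) = 5/(-4 + m - y))
a(u, 16)*k(-6, 26) = (-5/(4 + 2 - 1*16))*(-2 - 31*26 - 20*(-6)) = (-5/(4 + 2 - 16))*(-2 - 806 + 120) = -5/(-10)*(-688) = -5*(-1/10)*(-688) = (1/2)*(-688) = -344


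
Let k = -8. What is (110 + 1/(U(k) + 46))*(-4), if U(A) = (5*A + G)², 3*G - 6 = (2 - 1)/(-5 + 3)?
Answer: -23802824/54097 ≈ -440.00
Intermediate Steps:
G = 11/6 (G = 2 + ((2 - 1)/(-5 + 3))/3 = 2 + (1/(-2))/3 = 2 + (1*(-½))/3 = 2 + (⅓)*(-½) = 2 - ⅙ = 11/6 ≈ 1.8333)
U(A) = (11/6 + 5*A)² (U(A) = (5*A + 11/6)² = (11/6 + 5*A)²)
(110 + 1/(U(k) + 46))*(-4) = (110 + 1/((11 + 30*(-8))²/36 + 46))*(-4) = (110 + 1/((11 - 240)²/36 + 46))*(-4) = (110 + 1/((1/36)*(-229)² + 46))*(-4) = (110 + 1/((1/36)*52441 + 46))*(-4) = (110 + 1/(52441/36 + 46))*(-4) = (110 + 1/(54097/36))*(-4) = (110 + 36/54097)*(-4) = (5950706/54097)*(-4) = -23802824/54097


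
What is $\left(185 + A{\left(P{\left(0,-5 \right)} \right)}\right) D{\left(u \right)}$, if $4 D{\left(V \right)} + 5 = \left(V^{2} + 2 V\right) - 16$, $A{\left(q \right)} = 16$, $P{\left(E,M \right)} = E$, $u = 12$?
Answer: $\frac{29547}{4} \approx 7386.8$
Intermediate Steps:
$D{\left(V \right)} = - \frac{21}{4} + \frac{V}{2} + \frac{V^{2}}{4}$ ($D{\left(V \right)} = - \frac{5}{4} + \frac{\left(V^{2} + 2 V\right) - 16}{4} = - \frac{5}{4} + \frac{-16 + V^{2} + 2 V}{4} = - \frac{5}{4} + \left(-4 + \frac{V}{2} + \frac{V^{2}}{4}\right) = - \frac{21}{4} + \frac{V}{2} + \frac{V^{2}}{4}$)
$\left(185 + A{\left(P{\left(0,-5 \right)} \right)}\right) D{\left(u \right)} = \left(185 + 16\right) \left(- \frac{21}{4} + \frac{1}{2} \cdot 12 + \frac{12^{2}}{4}\right) = 201 \left(- \frac{21}{4} + 6 + \frac{1}{4} \cdot 144\right) = 201 \left(- \frac{21}{4} + 6 + 36\right) = 201 \cdot \frac{147}{4} = \frac{29547}{4}$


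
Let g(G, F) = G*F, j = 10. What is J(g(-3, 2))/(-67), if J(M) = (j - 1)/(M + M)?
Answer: 3/268 ≈ 0.011194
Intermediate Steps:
g(G, F) = F*G
J(M) = 9/(2*M) (J(M) = (10 - 1)/(M + M) = 9/((2*M)) = 9*(1/(2*M)) = 9/(2*M))
J(g(-3, 2))/(-67) = (9/(2*((2*(-3)))))/(-67) = ((9/2)/(-6))*(-1/67) = ((9/2)*(-⅙))*(-1/67) = -¾*(-1/67) = 3/268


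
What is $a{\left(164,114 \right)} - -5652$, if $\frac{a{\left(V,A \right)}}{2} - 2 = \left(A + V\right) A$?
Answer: $69040$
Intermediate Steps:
$a{\left(V,A \right)} = 4 + 2 A \left(A + V\right)$ ($a{\left(V,A \right)} = 4 + 2 \left(A + V\right) A = 4 + 2 A \left(A + V\right)$)
$a{\left(164,114 \right)} - -5652 = \left(4 + 2 \cdot 114^{2} + 2 \cdot 114 \cdot 164\right) - -5652 = \left(4 + 2 \cdot 12996 + 37392\right) + 5652 = \left(4 + 25992 + 37392\right) + 5652 = 63388 + 5652 = 69040$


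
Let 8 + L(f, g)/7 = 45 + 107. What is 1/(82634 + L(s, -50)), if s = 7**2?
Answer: 1/83642 ≈ 1.1956e-5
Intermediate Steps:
s = 49
L(f, g) = 1008 (L(f, g) = -56 + 7*(45 + 107) = -56 + 7*152 = -56 + 1064 = 1008)
1/(82634 + L(s, -50)) = 1/(82634 + 1008) = 1/83642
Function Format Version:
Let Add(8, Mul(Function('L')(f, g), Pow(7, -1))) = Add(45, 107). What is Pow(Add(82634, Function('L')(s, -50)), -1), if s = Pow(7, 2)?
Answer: Rational(1, 83642) ≈ 1.1956e-5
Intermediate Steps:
s = 49
Function('L')(f, g) = 1008 (Function('L')(f, g) = Add(-56, Mul(7, Add(45, 107))) = Add(-56, Mul(7, 152)) = Add(-56, 1064) = 1008)
Pow(Add(82634, Function('L')(s, -50)), -1) = Pow(Add(82634, 1008), -1) = Pow(83642, -1) = Rational(1, 83642)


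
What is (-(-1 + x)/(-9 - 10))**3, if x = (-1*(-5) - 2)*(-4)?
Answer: -2197/6859 ≈ -0.32031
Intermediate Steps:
x = -12 (x = (5 - 2)*(-4) = 3*(-4) = -12)
(-(-1 + x)/(-9 - 10))**3 = (-(-1 - 12)/(-9 - 10))**3 = (-(-13)/(-19))**3 = (-(-13)*(-1)/19)**3 = (-1*13/19)**3 = (-13/19)**3 = -2197/6859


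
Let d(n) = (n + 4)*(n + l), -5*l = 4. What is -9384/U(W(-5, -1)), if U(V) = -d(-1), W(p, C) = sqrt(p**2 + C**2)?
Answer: -15640/9 ≈ -1737.8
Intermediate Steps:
l = -4/5 (l = -1/5*4 = -4/5 ≈ -0.80000)
W(p, C) = sqrt(C**2 + p**2)
d(n) = (4 + n)*(-4/5 + n) (d(n) = (n + 4)*(n - 4/5) = (4 + n)*(-4/5 + n))
U(V) = 27/5 (U(V) = -(-16/5 + (-1)**2 + (16/5)*(-1)) = -(-16/5 + 1 - 16/5) = -1*(-27/5) = 27/5)
-9384/U(W(-5, -1)) = -9384/(27/5) = (5/27)*(-9384) = -15640/9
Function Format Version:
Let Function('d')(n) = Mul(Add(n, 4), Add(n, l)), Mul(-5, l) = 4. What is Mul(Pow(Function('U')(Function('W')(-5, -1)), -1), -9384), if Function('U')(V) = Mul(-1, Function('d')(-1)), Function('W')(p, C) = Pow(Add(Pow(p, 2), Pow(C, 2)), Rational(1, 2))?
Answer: Rational(-15640, 9) ≈ -1737.8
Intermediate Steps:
l = Rational(-4, 5) (l = Mul(Rational(-1, 5), 4) = Rational(-4, 5) ≈ -0.80000)
Function('W')(p, C) = Pow(Add(Pow(C, 2), Pow(p, 2)), Rational(1, 2))
Function('d')(n) = Mul(Add(4, n), Add(Rational(-4, 5), n)) (Function('d')(n) = Mul(Add(n, 4), Add(n, Rational(-4, 5))) = Mul(Add(4, n), Add(Rational(-4, 5), n)))
Function('U')(V) = Rational(27, 5) (Function('U')(V) = Mul(-1, Add(Rational(-16, 5), Pow(-1, 2), Mul(Rational(16, 5), -1))) = Mul(-1, Add(Rational(-16, 5), 1, Rational(-16, 5))) = Mul(-1, Rational(-27, 5)) = Rational(27, 5))
Mul(Pow(Function('U')(Function('W')(-5, -1)), -1), -9384) = Mul(Pow(Rational(27, 5), -1), -9384) = Mul(Rational(5, 27), -9384) = Rational(-15640, 9)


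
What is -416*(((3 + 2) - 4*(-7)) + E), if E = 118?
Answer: -62816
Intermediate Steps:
-416*(((3 + 2) - 4*(-7)) + E) = -416*(((3 + 2) - 4*(-7)) + 118) = -416*((5 + 28) + 118) = -416*(33 + 118) = -416*151 = -62816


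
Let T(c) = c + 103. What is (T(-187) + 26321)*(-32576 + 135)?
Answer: -851154517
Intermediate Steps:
T(c) = 103 + c
(T(-187) + 26321)*(-32576 + 135) = ((103 - 187) + 26321)*(-32576 + 135) = (-84 + 26321)*(-32441) = 26237*(-32441) = -851154517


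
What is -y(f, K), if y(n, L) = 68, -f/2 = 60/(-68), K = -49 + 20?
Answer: -68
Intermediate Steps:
K = -29
f = 30/17 (f = -120/(-68) = -120*(-1)/68 = -2*(-15/17) = 30/17 ≈ 1.7647)
-y(f, K) = -1*68 = -68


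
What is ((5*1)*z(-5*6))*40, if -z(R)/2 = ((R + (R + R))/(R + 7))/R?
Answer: 1200/23 ≈ 52.174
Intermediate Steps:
z(R) = -6/(7 + R) (z(R) = -2*(R + (R + R))/(R + 7)/R = -2*(R + 2*R)/(7 + R)/R = -2*(3*R)/(7 + R)/R = -2*3*R/(7 + R)/R = -6/(7 + R))
((5*1)*z(-5*6))*40 = ((5*1)*(-6/(7 - 5*6)))*40 = (5*(-6/(7 - 30)))*40 = (5*(-6/(-23)))*40 = (5*(-6*(-1/23)))*40 = (5*(6/23))*40 = (30/23)*40 = 1200/23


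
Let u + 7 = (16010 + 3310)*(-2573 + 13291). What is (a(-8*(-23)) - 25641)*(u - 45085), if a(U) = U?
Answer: -5270277887276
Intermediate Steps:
u = 207071753 (u = -7 + (16010 + 3310)*(-2573 + 13291) = -7 + 19320*10718 = -7 + 207071760 = 207071753)
(a(-8*(-23)) - 25641)*(u - 45085) = (-8*(-23) - 25641)*(207071753 - 45085) = (184 - 25641)*207026668 = -25457*207026668 = -5270277887276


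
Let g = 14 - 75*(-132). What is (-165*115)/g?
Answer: -18975/9914 ≈ -1.9140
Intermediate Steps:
g = 9914 (g = 14 + 9900 = 9914)
(-165*115)/g = -165*115/9914 = -18975*1/9914 = -18975/9914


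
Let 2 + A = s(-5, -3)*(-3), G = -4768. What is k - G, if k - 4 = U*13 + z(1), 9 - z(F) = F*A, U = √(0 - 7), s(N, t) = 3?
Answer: 4792 + 13*I*√7 ≈ 4792.0 + 34.395*I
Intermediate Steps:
U = I*√7 (U = √(-7) = I*√7 ≈ 2.6458*I)
A = -11 (A = -2 + 3*(-3) = -2 - 9 = -11)
z(F) = 9 + 11*F (z(F) = 9 - F*(-11) = 9 - (-11)*F = 9 + 11*F)
k = 24 + 13*I*√7 (k = 4 + ((I*√7)*13 + (9 + 11*1)) = 4 + (13*I*√7 + (9 + 11)) = 4 + (13*I*√7 + 20) = 4 + (20 + 13*I*√7) = 24 + 13*I*√7 ≈ 24.0 + 34.395*I)
k - G = (24 + 13*I*√7) - 1*(-4768) = (24 + 13*I*√7) + 4768 = 4792 + 13*I*√7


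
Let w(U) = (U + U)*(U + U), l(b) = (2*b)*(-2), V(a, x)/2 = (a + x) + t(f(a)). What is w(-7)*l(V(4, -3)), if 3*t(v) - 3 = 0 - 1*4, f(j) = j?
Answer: -3136/3 ≈ -1045.3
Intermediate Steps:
t(v) = -⅓ (t(v) = 1 + (0 - 1*4)/3 = 1 + (0 - 4)/3 = 1 + (⅓)*(-4) = 1 - 4/3 = -⅓)
V(a, x) = -⅔ + 2*a + 2*x (V(a, x) = 2*((a + x) - ⅓) = 2*(-⅓ + a + x) = -⅔ + 2*a + 2*x)
l(b) = -4*b
w(U) = 4*U² (w(U) = (2*U)*(2*U) = 4*U²)
w(-7)*l(V(4, -3)) = (4*(-7)²)*(-4*(-⅔ + 2*4 + 2*(-3))) = (4*49)*(-4*(-⅔ + 8 - 6)) = 196*(-4*4/3) = 196*(-16/3) = -3136/3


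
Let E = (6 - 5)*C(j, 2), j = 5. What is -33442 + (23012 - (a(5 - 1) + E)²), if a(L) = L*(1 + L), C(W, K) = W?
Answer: -11055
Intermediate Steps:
E = 5 (E = (6 - 5)*5 = 1*5 = 5)
-33442 + (23012 - (a(5 - 1) + E)²) = -33442 + (23012 - ((5 - 1)*(1 + (5 - 1)) + 5)²) = -33442 + (23012 - (4*(1 + 4) + 5)²) = -33442 + (23012 - (4*5 + 5)²) = -33442 + (23012 - (20 + 5)²) = -33442 + (23012 - 1*25²) = -33442 + (23012 - 1*625) = -33442 + (23012 - 625) = -33442 + 22387 = -11055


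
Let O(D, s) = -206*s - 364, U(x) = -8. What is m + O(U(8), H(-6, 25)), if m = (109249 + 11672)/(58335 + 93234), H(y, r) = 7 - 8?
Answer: -7942327/50523 ≈ -157.20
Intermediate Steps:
H(y, r) = -1
m = 40307/50523 (m = 120921/151569 = 120921*(1/151569) = 40307/50523 ≈ 0.79780)
O(D, s) = -364 - 206*s
m + O(U(8), H(-6, 25)) = 40307/50523 + (-364 - 206*(-1)) = 40307/50523 + (-364 + 206) = 40307/50523 - 158 = -7942327/50523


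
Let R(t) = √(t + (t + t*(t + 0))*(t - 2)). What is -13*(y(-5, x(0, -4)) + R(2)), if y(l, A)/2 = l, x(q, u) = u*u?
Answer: 130 - 13*√2 ≈ 111.62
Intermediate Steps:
x(q, u) = u²
y(l, A) = 2*l
R(t) = √(t + (-2 + t)*(t + t²)) (R(t) = √(t + (t + t*t)*(-2 + t)) = √(t + (t + t²)*(-2 + t)) = √(t + (-2 + t)*(t + t²)))
-13*(y(-5, x(0, -4)) + R(2)) = -13*(2*(-5) + √(2*(-1 + 2² - 1*2))) = -13*(-10 + √(2*(-1 + 4 - 2))) = -13*(-10 + √(2*1)) = -13*(-10 + √2) = 130 - 13*√2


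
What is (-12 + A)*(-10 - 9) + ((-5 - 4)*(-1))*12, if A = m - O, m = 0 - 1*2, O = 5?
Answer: 469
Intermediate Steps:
m = -2 (m = 0 - 2 = -2)
A = -7 (A = -2 - 1*5 = -2 - 5 = -7)
(-12 + A)*(-10 - 9) + ((-5 - 4)*(-1))*12 = (-12 - 7)*(-10 - 9) + ((-5 - 4)*(-1))*12 = -19*(-19) - 9*(-1)*12 = 361 + 9*12 = 361 + 108 = 469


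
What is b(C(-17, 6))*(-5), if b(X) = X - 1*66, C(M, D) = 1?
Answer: 325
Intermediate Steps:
b(X) = -66 + X (b(X) = X - 66 = -66 + X)
b(C(-17, 6))*(-5) = (-66 + 1)*(-5) = -65*(-5) = 325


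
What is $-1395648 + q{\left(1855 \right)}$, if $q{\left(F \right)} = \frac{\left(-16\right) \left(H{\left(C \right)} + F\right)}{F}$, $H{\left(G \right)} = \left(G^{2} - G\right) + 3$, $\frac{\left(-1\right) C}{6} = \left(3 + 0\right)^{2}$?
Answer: $- \frac{2589004288}{1855} \approx -1.3957 \cdot 10^{6}$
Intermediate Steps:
$C = -54$ ($C = - 6 \left(3 + 0\right)^{2} = - 6 \cdot 3^{2} = \left(-6\right) 9 = -54$)
$H{\left(G \right)} = 3 + G^{2} - G$
$q{\left(F \right)} = \frac{-47568 - 16 F}{F}$ ($q{\left(F \right)} = \frac{\left(-16\right) \left(\left(3 + \left(-54\right)^{2} - -54\right) + F\right)}{F} = \frac{\left(-16\right) \left(\left(3 + 2916 + 54\right) + F\right)}{F} = \frac{\left(-16\right) \left(2973 + F\right)}{F} = \frac{-47568 - 16 F}{F}$)
$-1395648 + q{\left(1855 \right)} = -1395648 - \left(16 + \frac{47568}{1855}\right) = -1395648 - \frac{77248}{1855} = - \frac{2589004288}{1855}$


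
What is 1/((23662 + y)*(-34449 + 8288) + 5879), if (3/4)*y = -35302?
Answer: 3/1837095379 ≈ 1.6330e-9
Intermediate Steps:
y = -141208/3 (y = (4/3)*(-35302) = -141208/3 ≈ -47069.)
1/((23662 + y)*(-34449 + 8288) + 5879) = 1/((23662 - 141208/3)*(-34449 + 8288) + 5879) = 1/(-70222/3*(-26161) + 5879) = 1/(1837077742/3 + 5879) = 1/(1837095379/3) = 3/1837095379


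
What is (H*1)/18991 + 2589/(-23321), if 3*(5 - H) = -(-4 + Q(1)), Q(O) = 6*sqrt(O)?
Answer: -147106640/1328667333 ≈ -0.11072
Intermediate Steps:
H = 17/3 (H = 5 - (-1)*(-4 + 6*sqrt(1))/3 = 5 - (-1)*(-4 + 6*1)/3 = 5 - (-1)*(-4 + 6)/3 = 5 - (-1)*2/3 = 5 - 1/3*(-2) = 5 + 2/3 = 17/3 ≈ 5.6667)
(H*1)/18991 + 2589/(-23321) = ((17/3)*1)/18991 + 2589/(-23321) = (17/3)*(1/18991) + 2589*(-1/23321) = 17/56973 - 2589/23321 = -147106640/1328667333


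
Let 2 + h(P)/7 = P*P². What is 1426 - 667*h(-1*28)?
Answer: 102504652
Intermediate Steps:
h(P) = -14 + 7*P³ (h(P) = -14 + 7*(P*P²) = -14 + 7*P³)
1426 - 667*h(-1*28) = 1426 - 667*(-14 + 7*(-1*28)³) = 1426 - 667*(-14 + 7*(-28)³) = 1426 - 667*(-14 + 7*(-21952)) = 1426 - 667*(-14 - 153664) = 1426 - 667*(-153678) = 1426 + 102503226 = 102504652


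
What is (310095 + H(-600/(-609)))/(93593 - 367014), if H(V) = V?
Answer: -62949485/55504463 ≈ -1.1341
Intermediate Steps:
(310095 + H(-600/(-609)))/(93593 - 367014) = (310095 - 600/(-609))/(93593 - 367014) = (310095 - 600*(-1/609))/(-273421) = (310095 + 200/203)*(-1/273421) = (62949485/203)*(-1/273421) = -62949485/55504463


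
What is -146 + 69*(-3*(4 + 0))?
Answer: -974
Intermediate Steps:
-146 + 69*(-3*(4 + 0)) = -146 + 69*(-3*4) = -146 + 69*(-12) = -146 - 828 = -974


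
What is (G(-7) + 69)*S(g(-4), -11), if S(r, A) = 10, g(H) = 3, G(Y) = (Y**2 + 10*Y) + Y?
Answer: 410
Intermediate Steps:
G(Y) = Y**2 + 11*Y
(G(-7) + 69)*S(g(-4), -11) = (-7*(11 - 7) + 69)*10 = (-7*4 + 69)*10 = (-28 + 69)*10 = 41*10 = 410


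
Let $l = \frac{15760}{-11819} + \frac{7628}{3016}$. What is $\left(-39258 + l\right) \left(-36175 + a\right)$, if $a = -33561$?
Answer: $\frac{12198152496812220}{4455763} \approx 2.7376 \cdot 10^{9}$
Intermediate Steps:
$l = \frac{10655793}{8911526}$ ($l = 15760 \left(- \frac{1}{11819}\right) + 7628 \cdot \frac{1}{3016} = - \frac{15760}{11819} + \frac{1907}{754} = \frac{10655793}{8911526} \approx 1.1957$)
$\left(-39258 + l\right) \left(-36175 + a\right) = \left(-39258 + \frac{10655793}{8911526}\right) \left(-36175 - 33561\right) = \left(- \frac{349838031915}{8911526}\right) \left(-69736\right) = \frac{12198152496812220}{4455763}$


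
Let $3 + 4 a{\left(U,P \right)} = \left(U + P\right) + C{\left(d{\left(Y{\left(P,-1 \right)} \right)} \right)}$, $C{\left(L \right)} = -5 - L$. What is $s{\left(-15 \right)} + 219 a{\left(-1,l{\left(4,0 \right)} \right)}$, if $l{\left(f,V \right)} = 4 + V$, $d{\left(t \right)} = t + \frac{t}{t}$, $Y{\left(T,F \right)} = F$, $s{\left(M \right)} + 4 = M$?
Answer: $- \frac{1171}{4} \approx -292.75$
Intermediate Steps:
$s{\left(M \right)} = -4 + M$
$d{\left(t \right)} = 1 + t$ ($d{\left(t \right)} = t + 1 = 1 + t$)
$a{\left(U,P \right)} = -2 + \frac{P}{4} + \frac{U}{4}$ ($a{\left(U,P \right)} = - \frac{3}{4} + \frac{\left(U + P\right) - 5}{4} = - \frac{3}{4} + \frac{\left(P + U\right) - 5}{4} = - \frac{3}{4} + \frac{-5 + P + U}{4} = - \frac{3}{4} + \left(- \frac{5}{4} + \frac{P}{4} + \frac{U}{4}\right) = -2 + \frac{P}{4} + \frac{U}{4}$)
$s{\left(-15 \right)} + 219 a{\left(-1,l{\left(4,0 \right)} \right)} = \left(-4 - 15\right) + 219 \left(-2 + \frac{4 + 0}{4} + \frac{1}{4} \left(-1\right)\right) = -19 + 219 \left(-2 + \frac{1}{4} \cdot 4 - \frac{1}{4}\right) = -19 + 219 \left(-2 + 1 - \frac{1}{4}\right) = -19 + 219 \left(- \frac{5}{4}\right) = -19 - \frac{1095}{4} = - \frac{1171}{4}$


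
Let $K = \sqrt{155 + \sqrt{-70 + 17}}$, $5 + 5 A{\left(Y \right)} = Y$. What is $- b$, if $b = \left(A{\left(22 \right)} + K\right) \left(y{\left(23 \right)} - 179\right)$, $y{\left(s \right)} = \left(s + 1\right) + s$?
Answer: $\frac{2244}{5} + 132 \sqrt{155 + i \sqrt{53}} \approx 2092.6 + 38.583 i$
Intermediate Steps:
$y{\left(s \right)} = 1 + 2 s$ ($y{\left(s \right)} = \left(1 + s\right) + s = 1 + 2 s$)
$A{\left(Y \right)} = -1 + \frac{Y}{5}$
$K = \sqrt{155 + i \sqrt{53}}$ ($K = \sqrt{155 + \sqrt{-53}} = \sqrt{155 + i \sqrt{53}} \approx 12.453 + 0.2923 i$)
$b = - \frac{2244}{5} - 132 \sqrt{155 + i \sqrt{53}}$ ($b = \left(\left(-1 + \frac{1}{5} \cdot 22\right) + \sqrt{155 + i \sqrt{53}}\right) \left(\left(1 + 2 \cdot 23\right) - 179\right) = \left(\left(-1 + \frac{22}{5}\right) + \sqrt{155 + i \sqrt{53}}\right) \left(\left(1 + 46\right) - 179\right) = \left(\frac{17}{5} + \sqrt{155 + i \sqrt{53}}\right) \left(47 - 179\right) = \left(\frac{17}{5} + \sqrt{155 + i \sqrt{53}}\right) \left(-132\right) = - \frac{2244}{5} - 132 \sqrt{155 + i \sqrt{53}} \approx -2092.6 - 38.583 i$)
$- b = - (- \frac{2244}{5} - 132 \sqrt{155 + i \sqrt{53}}) = \frac{2244}{5} + 132 \sqrt{155 + i \sqrt{53}}$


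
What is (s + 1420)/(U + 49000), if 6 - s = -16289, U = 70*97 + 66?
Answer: 17715/55856 ≈ 0.31715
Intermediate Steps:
U = 6856 (U = 6790 + 66 = 6856)
s = 16295 (s = 6 - 1*(-16289) = 6 + 16289 = 16295)
(s + 1420)/(U + 49000) = (16295 + 1420)/(6856 + 49000) = 17715/55856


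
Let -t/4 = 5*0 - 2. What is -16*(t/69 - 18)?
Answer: 19744/69 ≈ 286.15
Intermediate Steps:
t = 8 (t = -4*(5*0 - 2) = -4*(0 - 2) = -4*(-2) = 8)
-16*(t/69 - 18) = -16*(8/69 - 18) = -16*(-1234/69) = 19744/69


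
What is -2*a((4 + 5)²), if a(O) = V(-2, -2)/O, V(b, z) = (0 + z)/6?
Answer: 2/243 ≈ 0.0082304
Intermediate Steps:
V(b, z) = z/6 (V(b, z) = z*(⅙) = z/6)
a(O) = -1/(3*O) (a(O) = ((⅙)*(-2))/O = -1/(3*O))
-2*a((4 + 5)²) = -(-2)/(3*((4 + 5)²)) = -(-2)/(3*(9²)) = -(-2)/(3*81) = -2*(-1/243) = 2/243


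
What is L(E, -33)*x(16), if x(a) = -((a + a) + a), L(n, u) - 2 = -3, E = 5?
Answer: 48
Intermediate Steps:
L(n, u) = -1 (L(n, u) = 2 - 3 = -1)
x(a) = -3*a (x(a) = -(2*a + a) = -3*a)
L(E, -33)*x(16) = -(-3)*16 = -1*(-48) = 48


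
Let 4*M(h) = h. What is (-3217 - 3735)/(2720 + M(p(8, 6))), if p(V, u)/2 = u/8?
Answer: -55616/21763 ≈ -2.5555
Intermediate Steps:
p(V, u) = u/4 (p(V, u) = 2*(u/8) = u/4)
M(h) = h/4
(-3217 - 3735)/(2720 + M(p(8, 6))) = (-3217 - 3735)/(2720 + ((¼)*6)/4) = -6952/(2720 + (¼)*(3/2)) = -6952/(2720 + 3/8) = -6952/21763/8 = -6952*8/21763 = -55616/21763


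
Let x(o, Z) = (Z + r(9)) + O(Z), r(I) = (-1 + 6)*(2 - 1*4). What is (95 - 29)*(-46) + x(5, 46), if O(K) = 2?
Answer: -2998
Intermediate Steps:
r(I) = -10 (r(I) = 5*(2 - 4) = 5*(-2) = -10)
x(o, Z) = -8 + Z (x(o, Z) = (Z - 10) + 2 = (-10 + Z) + 2 = -8 + Z)
(95 - 29)*(-46) + x(5, 46) = (95 - 29)*(-46) + (-8 + 46) = 66*(-46) + 38 = -3036 + 38 = -2998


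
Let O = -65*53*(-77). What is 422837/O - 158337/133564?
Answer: 14474536763/35429854460 ≈ 0.40854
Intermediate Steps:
O = 265265 (O = -3445*(-77) = 265265)
422837/O - 158337/133564 = 422837/265265 - 158337/133564 = 14474536763/35429854460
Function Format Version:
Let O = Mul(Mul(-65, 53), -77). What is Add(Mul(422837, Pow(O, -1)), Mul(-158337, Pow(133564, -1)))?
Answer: Rational(14474536763, 35429854460) ≈ 0.40854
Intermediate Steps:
O = 265265 (O = Mul(-3445, -77) = 265265)
Add(Mul(422837, Pow(O, -1)), Mul(-158337, Pow(133564, -1))) = Add(Mul(422837, Pow(265265, -1)), Mul(-158337, Pow(133564, -1))) = Add(Mul(422837, Rational(1, 265265)), Mul(-158337, Rational(1, 133564))) = Add(Rational(422837, 265265), Rational(-158337, 133564)) = Rational(14474536763, 35429854460)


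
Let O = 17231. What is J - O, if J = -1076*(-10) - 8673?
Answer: -15144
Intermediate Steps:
J = 2087 (J = 10760 - 8673 = 2087)
J - O = 2087 - 1*17231 = 2087 - 17231 = -15144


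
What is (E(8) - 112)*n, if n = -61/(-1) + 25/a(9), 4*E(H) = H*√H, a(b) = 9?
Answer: -64288/9 + 2296*√2/9 ≈ -6782.3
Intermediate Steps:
E(H) = H^(3/2)/4 (E(H) = (H*√H)/4 = H^(3/2)/4)
n = 574/9 (n = -61/(-1) + 25/9 = -61*(-1) + 25*(⅑) = 61 + 25/9 = 574/9 ≈ 63.778)
(E(8) - 112)*n = (8^(3/2)/4 - 112)*(574/9) = ((16*√2)/4 - 112)*(574/9) = (4*√2 - 112)*(574/9) = (-112 + 4*√2)*(574/9) = -64288/9 + 2296*√2/9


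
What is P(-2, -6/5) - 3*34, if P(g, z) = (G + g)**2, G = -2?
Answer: -86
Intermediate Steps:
P(g, z) = (-2 + g)**2
P(-2, -6/5) - 3*34 = (-2 - 2)**2 - 3*34 = (-4)**2 - 102 = 16 - 102 = -86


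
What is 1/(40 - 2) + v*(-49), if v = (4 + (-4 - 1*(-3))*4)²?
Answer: 1/38 ≈ 0.026316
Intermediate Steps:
v = 0 (v = (4 + (-4 + 3)*4)² = (4 - 1*4)² = (4 - 4)² = 0² = 0)
1/(40 - 2) + v*(-49) = 1/(40 - 2) + 0*(-49) = 1/38 + 0 = 1/38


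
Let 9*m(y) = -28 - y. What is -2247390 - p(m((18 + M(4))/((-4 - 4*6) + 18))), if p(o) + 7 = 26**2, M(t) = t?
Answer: -2248059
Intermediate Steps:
m(y) = -28/9 - y/9 (m(y) = (-28 - y)/9 = -28/9 - y/9)
p(o) = 669 (p(o) = -7 + 26**2 = -7 + 676 = 669)
-2247390 - p(m((18 + M(4))/((-4 - 4*6) + 18))) = -2247390 - 1*669 = -2247390 - 669 = -2248059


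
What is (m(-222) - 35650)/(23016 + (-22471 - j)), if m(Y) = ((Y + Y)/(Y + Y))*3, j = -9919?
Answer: -35647/10464 ≈ -3.4066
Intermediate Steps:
m(Y) = 3 (m(Y) = ((2*Y)/((2*Y)))*3 = ((2*Y)*(1/(2*Y)))*3 = 1*3 = 3)
(m(-222) - 35650)/(23016 + (-22471 - j)) = (3 - 35650)/(23016 + (-22471 - 1*(-9919))) = -35647/(23016 + (-22471 + 9919)) = -35647/(23016 - 12552) = -35647/10464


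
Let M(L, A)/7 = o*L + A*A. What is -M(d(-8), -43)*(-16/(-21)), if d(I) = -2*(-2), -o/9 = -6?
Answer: -33040/3 ≈ -11013.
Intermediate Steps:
o = 54 (o = -9*(-6) = 54)
d(I) = 4
M(L, A) = 7*A² + 378*L (M(L, A) = 7*(54*L + A*A) = 7*(54*L + A²) = 7*(A² + 54*L) = 7*A² + 378*L)
-M(d(-8), -43)*(-16/(-21)) = -(7*(-43)² + 378*4)*(-16/(-21)) = -(7*1849 + 1512)*(-16*(-1/21)) = -(12943 + 1512)*16/21 = -14455*16/21 = -1*33040/3 = -33040/3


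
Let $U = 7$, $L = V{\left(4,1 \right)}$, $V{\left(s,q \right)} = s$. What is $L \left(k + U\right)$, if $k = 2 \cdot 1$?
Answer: $36$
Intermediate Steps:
$k = 2$
$L = 4$
$L \left(k + U\right) = 4 \left(2 + 7\right) = 4 \cdot 9 = 36$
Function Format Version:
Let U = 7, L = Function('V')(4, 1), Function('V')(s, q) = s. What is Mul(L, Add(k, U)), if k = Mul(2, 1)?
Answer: 36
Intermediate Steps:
k = 2
L = 4
Mul(L, Add(k, U)) = Mul(4, Add(2, 7)) = Mul(4, 9) = 36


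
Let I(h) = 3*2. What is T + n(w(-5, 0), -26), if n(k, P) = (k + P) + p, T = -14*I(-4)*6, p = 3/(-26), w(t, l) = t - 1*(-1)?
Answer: -13887/26 ≈ -534.12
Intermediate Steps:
I(h) = 6
w(t, l) = 1 + t (w(t, l) = t + 1 = 1 + t)
p = -3/26 (p = 3*(-1/26) = -3/26 ≈ -0.11538)
T = -504 (T = -14*6*6 = -84*6 = -504)
n(k, P) = -3/26 + P + k (n(k, P) = (k + P) - 3/26 = (P + k) - 3/26 = -3/26 + P + k)
T + n(w(-5, 0), -26) = -504 + (-3/26 - 26 + (1 - 5)) = -504 + (-3/26 - 26 - 4) = -504 - 783/26 = -13887/26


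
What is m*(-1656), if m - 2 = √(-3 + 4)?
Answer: -4968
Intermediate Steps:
m = 3 (m = 2 + √(-3 + 4) = 2 + √1 = 2 + 1 = 3)
m*(-1656) = 3*(-1656) = -4968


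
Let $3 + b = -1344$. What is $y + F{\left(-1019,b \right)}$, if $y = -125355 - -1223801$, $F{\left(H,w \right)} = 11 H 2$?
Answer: $1076028$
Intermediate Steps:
$b = -1347$ ($b = -3 - 1344 = -1347$)
$F{\left(H,w \right)} = 22 H$
$y = 1098446$ ($y = -125355 + 1223801 = 1098446$)
$y + F{\left(-1019,b \right)} = 1098446 + 22 \left(-1019\right) = 1098446 - 22418 = 1076028$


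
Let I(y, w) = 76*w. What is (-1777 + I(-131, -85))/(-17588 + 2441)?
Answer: 8237/15147 ≈ 0.54380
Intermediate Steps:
(-1777 + I(-131, -85))/(-17588 + 2441) = (-1777 + 76*(-85))/(-17588 + 2441) = (-1777 - 6460)/(-15147) = -8237*(-1/15147) = 8237/15147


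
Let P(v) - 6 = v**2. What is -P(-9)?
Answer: -87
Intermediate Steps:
P(v) = 6 + v**2
-P(-9) = -(6 + (-9)**2) = -(6 + 81) = -1*87 = -87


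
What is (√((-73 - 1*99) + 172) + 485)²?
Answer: 235225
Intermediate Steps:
(√((-73 - 1*99) + 172) + 485)² = (√((-73 - 99) + 172) + 485)² = (√(-172 + 172) + 485)² = (√0 + 485)² = (0 + 485)² = 485² = 235225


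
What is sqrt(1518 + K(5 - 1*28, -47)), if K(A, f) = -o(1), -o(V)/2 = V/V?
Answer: 4*sqrt(95) ≈ 38.987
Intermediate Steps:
o(V) = -2 (o(V) = -2*V/V = -2*1 = -2)
K(A, f) = 2 (K(A, f) = -1*(-2) = 2)
sqrt(1518 + K(5 - 1*28, -47)) = sqrt(1518 + 2) = sqrt(1520) = 4*sqrt(95)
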